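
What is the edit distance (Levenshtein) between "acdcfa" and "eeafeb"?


Computing edit distance: "acdcfa" -> "eeafeb"
DP table:
           e    e    a    f    e    b
      0    1    2    3    4    5    6
  a   1    1    2    2    3    4    5
  c   2    2    2    3    3    4    5
  d   3    3    3    3    4    4    5
  c   4    4    4    4    4    5    5
  f   5    5    5    5    4    5    6
  a   6    6    6    5    5    5    6
Edit distance = dp[6][6] = 6

6


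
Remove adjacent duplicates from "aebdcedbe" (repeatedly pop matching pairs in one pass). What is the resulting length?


Input: aebdcedbe
Stack-based adjacent duplicate removal:
  Read 'a': push. Stack: a
  Read 'e': push. Stack: ae
  Read 'b': push. Stack: aeb
  Read 'd': push. Stack: aebd
  Read 'c': push. Stack: aebdc
  Read 'e': push. Stack: aebdce
  Read 'd': push. Stack: aebdced
  Read 'b': push. Stack: aebdcedb
  Read 'e': push. Stack: aebdcedbe
Final stack: "aebdcedbe" (length 9)

9


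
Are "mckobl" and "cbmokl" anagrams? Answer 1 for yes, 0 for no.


Strings: "mckobl", "cbmokl"
Sorted first:  bcklmo
Sorted second: bcklmo
Sorted forms match => anagrams

1


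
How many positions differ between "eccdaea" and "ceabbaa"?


Comparing "eccdaea" and "ceabbaa" position by position:
  Position 0: 'e' vs 'c' => DIFFER
  Position 1: 'c' vs 'e' => DIFFER
  Position 2: 'c' vs 'a' => DIFFER
  Position 3: 'd' vs 'b' => DIFFER
  Position 4: 'a' vs 'b' => DIFFER
  Position 5: 'e' vs 'a' => DIFFER
  Position 6: 'a' vs 'a' => same
Positions that differ: 6

6


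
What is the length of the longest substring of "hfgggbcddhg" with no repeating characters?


Input: "hfgggbcddhg"
Sliding window (track last position of each char):
  Position 0 ('h'): window [0,0] length 1 -- new best
  Position 1 ('f'): window [0,1] length 2 -- new best
  Position 2 ('g'): window [0,2] length 3 -- new best
  Position 3 ('g'): repeat (last at 2), move window start to 3
  Position 3 ('g'): window [3,3] length 1
  Position 4 ('g'): repeat (last at 3), move window start to 4
  Position 4 ('g'): window [4,4] length 1
  Position 5 ('b'): window [4,5] length 2
  Position 6 ('c'): window [4,6] length 3
  Position 7 ('d'): window [4,7] length 4 -- new best
  Position 8 ('d'): repeat (last at 7), move window start to 8
  Position 8 ('d'): window [8,8] length 1
  Position 9 ('h'): window [8,9] length 2
  Position 10 ('g'): window [8,10] length 3
Longest substring with no repeats: "gbcd" with length 4

4


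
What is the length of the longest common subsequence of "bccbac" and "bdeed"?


LCS of "bccbac" and "bdeed"
DP table:
           b    d    e    e    d
      0    0    0    0    0    0
  b   0    1    1    1    1    1
  c   0    1    1    1    1    1
  c   0    1    1    1    1    1
  b   0    1    1    1    1    1
  a   0    1    1    1    1    1
  c   0    1    1    1    1    1
LCS length = dp[6][5] = 1

1


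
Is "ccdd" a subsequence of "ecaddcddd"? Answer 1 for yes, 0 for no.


Check if "ccdd" is a subsequence of "ecaddcddd"
Greedy scan:
  Position 0 ('e'): no match needed
  Position 1 ('c'): matches sub[0] = 'c'
  Position 2 ('a'): no match needed
  Position 3 ('d'): no match needed
  Position 4 ('d'): no match needed
  Position 5 ('c'): matches sub[1] = 'c'
  Position 6 ('d'): matches sub[2] = 'd'
  Position 7 ('d'): matches sub[3] = 'd'
  Position 8 ('d'): no match needed
All 4 characters matched => is a subsequence

1


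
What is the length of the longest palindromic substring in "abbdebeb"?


Input: "abbdebeb"
Checking substrings for palindromes:
  [4:7] "ebe" (len 3) => palindrome
  [5:8] "beb" (len 3) => palindrome
  [1:3] "bb" (len 2) => palindrome
Longest palindromic substring: "ebe" with length 3

3


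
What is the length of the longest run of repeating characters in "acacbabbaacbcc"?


Input: "acacbabbaacbcc"
Scanning for longest run:
  Position 1 ('c'): new char, reset run to 1
  Position 2 ('a'): new char, reset run to 1
  Position 3 ('c'): new char, reset run to 1
  Position 4 ('b'): new char, reset run to 1
  Position 5 ('a'): new char, reset run to 1
  Position 6 ('b'): new char, reset run to 1
  Position 7 ('b'): continues run of 'b', length=2
  Position 8 ('a'): new char, reset run to 1
  Position 9 ('a'): continues run of 'a', length=2
  Position 10 ('c'): new char, reset run to 1
  Position 11 ('b'): new char, reset run to 1
  Position 12 ('c'): new char, reset run to 1
  Position 13 ('c'): continues run of 'c', length=2
Longest run: 'b' with length 2

2


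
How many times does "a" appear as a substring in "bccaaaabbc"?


Searching for "a" in "bccaaaabbc"
Scanning each position:
  Position 0: "b" => no
  Position 1: "c" => no
  Position 2: "c" => no
  Position 3: "a" => MATCH
  Position 4: "a" => MATCH
  Position 5: "a" => MATCH
  Position 6: "a" => MATCH
  Position 7: "b" => no
  Position 8: "b" => no
  Position 9: "c" => no
Total occurrences: 4

4


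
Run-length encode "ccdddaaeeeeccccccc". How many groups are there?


Input: ccdddaaeeeeccccccc
Scanning for consecutive runs:
  Group 1: 'c' x 2 (positions 0-1)
  Group 2: 'd' x 3 (positions 2-4)
  Group 3: 'a' x 2 (positions 5-6)
  Group 4: 'e' x 4 (positions 7-10)
  Group 5: 'c' x 7 (positions 11-17)
Total groups: 5

5


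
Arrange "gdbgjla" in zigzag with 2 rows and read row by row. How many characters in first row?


Zigzag "gdbgjla" into 2 rows:
Placing characters:
  'g' => row 0
  'd' => row 1
  'b' => row 0
  'g' => row 1
  'j' => row 0
  'l' => row 1
  'a' => row 0
Rows:
  Row 0: "gbja"
  Row 1: "dgl"
First row length: 4

4


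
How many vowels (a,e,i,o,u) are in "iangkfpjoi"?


Input: iangkfpjoi
Checking each character:
  'i' at position 0: vowel (running total: 1)
  'a' at position 1: vowel (running total: 2)
  'n' at position 2: consonant
  'g' at position 3: consonant
  'k' at position 4: consonant
  'f' at position 5: consonant
  'p' at position 6: consonant
  'j' at position 7: consonant
  'o' at position 8: vowel (running total: 3)
  'i' at position 9: vowel (running total: 4)
Total vowels: 4

4


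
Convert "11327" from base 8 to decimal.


Input: "11327" in base 8
Positional expansion:
  Digit '1' (value 1) x 8^4 = 4096
  Digit '1' (value 1) x 8^3 = 512
  Digit '3' (value 3) x 8^2 = 192
  Digit '2' (value 2) x 8^1 = 16
  Digit '7' (value 7) x 8^0 = 7
Sum = 4823

4823


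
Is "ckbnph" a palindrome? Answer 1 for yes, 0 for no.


Input: ckbnph
Reversed: hpnbkc
  Compare pos 0 ('c') with pos 5 ('h'): MISMATCH
  Compare pos 1 ('k') with pos 4 ('p'): MISMATCH
  Compare pos 2 ('b') with pos 3 ('n'): MISMATCH
Result: not a palindrome

0


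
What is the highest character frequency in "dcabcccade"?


Input: dcabcccade
Character counts:
  'a': 2
  'b': 1
  'c': 4
  'd': 2
  'e': 1
Maximum frequency: 4

4


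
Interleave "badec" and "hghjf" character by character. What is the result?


Interleaving "badec" and "hghjf":
  Position 0: 'b' from first, 'h' from second => "bh"
  Position 1: 'a' from first, 'g' from second => "ag"
  Position 2: 'd' from first, 'h' from second => "dh"
  Position 3: 'e' from first, 'j' from second => "ej"
  Position 4: 'c' from first, 'f' from second => "cf"
Result: bhagdhejcf

bhagdhejcf


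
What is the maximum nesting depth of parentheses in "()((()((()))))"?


Input: "()((()((()))))"
Tracking depth:
  Position 0 '(': depth becomes 1
  Position 1 ')': depth becomes 0
  Position 2 '(': depth becomes 1
  Position 3 '(': depth becomes 2
  Position 4 '(': depth becomes 3
  Position 5 ')': depth becomes 2
  Position 6 '(': depth becomes 3
  Position 7 '(': depth becomes 4
  Position 8 '(': depth becomes 5
  Position 9 ')': depth becomes 4
  Position 10 ')': depth becomes 3
  Position 11 ')': depth becomes 2
  Position 12 ')': depth becomes 1
  Position 13 ')': depth becomes 0
Maximum depth reached: 5

5


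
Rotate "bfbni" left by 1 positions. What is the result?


Input: "bfbni", rotate left by 1
First 1 characters: "b"
Remaining characters: "fbni"
Concatenate remaining + first: "fbni" + "b" = "fbnib"

fbnib


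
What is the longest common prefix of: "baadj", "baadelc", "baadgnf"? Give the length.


Words: baadj, baadelc, baadgnf
  Position 0: all 'b' => match
  Position 1: all 'a' => match
  Position 2: all 'a' => match
  Position 3: all 'd' => match
  Position 4: ('j', 'e', 'g') => mismatch, stop
LCP = "baad" (length 4)

4


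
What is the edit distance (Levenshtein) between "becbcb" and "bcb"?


Computing edit distance: "becbcb" -> "bcb"
DP table:
           b    c    b
      0    1    2    3
  b   1    0    1    2
  e   2    1    1    2
  c   3    2    1    2
  b   4    3    2    1
  c   5    4    3    2
  b   6    5    4    3
Edit distance = dp[6][3] = 3

3


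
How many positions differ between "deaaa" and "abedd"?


Comparing "deaaa" and "abedd" position by position:
  Position 0: 'd' vs 'a' => DIFFER
  Position 1: 'e' vs 'b' => DIFFER
  Position 2: 'a' vs 'e' => DIFFER
  Position 3: 'a' vs 'd' => DIFFER
  Position 4: 'a' vs 'd' => DIFFER
Positions that differ: 5

5


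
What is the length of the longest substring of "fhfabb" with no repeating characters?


Input: "fhfabb"
Sliding window (track last position of each char):
  Position 0 ('f'): window [0,0] length 1 -- new best
  Position 1 ('h'): window [0,1] length 2 -- new best
  Position 2 ('f'): repeat (last at 0), move window start to 1
  Position 2 ('f'): window [1,2] length 2
  Position 3 ('a'): window [1,3] length 3 -- new best
  Position 4 ('b'): window [1,4] length 4 -- new best
  Position 5 ('b'): repeat (last at 4), move window start to 5
  Position 5 ('b'): window [5,5] length 1
Longest substring with no repeats: "hfab" with length 4

4


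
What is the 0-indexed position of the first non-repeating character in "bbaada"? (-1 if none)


Input: bbaada
Character frequencies:
  'a': 3
  'b': 2
  'd': 1
Scanning left to right for freq == 1:
  Position 0 ('b'): freq=2, skip
  Position 1 ('b'): freq=2, skip
  Position 2 ('a'): freq=3, skip
  Position 3 ('a'): freq=3, skip
  Position 4 ('d'): unique! => answer = 4

4


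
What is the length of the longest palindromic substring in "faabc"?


Input: "faabc"
Checking substrings for palindromes:
  [1:3] "aa" (len 2) => palindrome
Longest palindromic substring: "aa" with length 2

2


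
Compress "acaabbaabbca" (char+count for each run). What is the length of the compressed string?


Input: acaabbaabbca
Runs:
  'a' x 1 => "a1"
  'c' x 1 => "c1"
  'a' x 2 => "a2"
  'b' x 2 => "b2"
  'a' x 2 => "a2"
  'b' x 2 => "b2"
  'c' x 1 => "c1"
  'a' x 1 => "a1"
Compressed: "a1c1a2b2a2b2c1a1"
Compressed length: 16

16


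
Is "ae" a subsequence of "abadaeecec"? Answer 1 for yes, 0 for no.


Check if "ae" is a subsequence of "abadaeecec"
Greedy scan:
  Position 0 ('a'): matches sub[0] = 'a'
  Position 1 ('b'): no match needed
  Position 2 ('a'): no match needed
  Position 3 ('d'): no match needed
  Position 4 ('a'): no match needed
  Position 5 ('e'): matches sub[1] = 'e'
  Position 6 ('e'): no match needed
  Position 7 ('c'): no match needed
  Position 8 ('e'): no match needed
  Position 9 ('c'): no match needed
All 2 characters matched => is a subsequence

1


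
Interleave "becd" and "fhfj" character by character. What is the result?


Interleaving "becd" and "fhfj":
  Position 0: 'b' from first, 'f' from second => "bf"
  Position 1: 'e' from first, 'h' from second => "eh"
  Position 2: 'c' from first, 'f' from second => "cf"
  Position 3: 'd' from first, 'j' from second => "dj"
Result: bfehcfdj

bfehcfdj


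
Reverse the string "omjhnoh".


Input: omjhnoh
Reading characters right to left:
  Position 6: 'h'
  Position 5: 'o'
  Position 4: 'n'
  Position 3: 'h'
  Position 2: 'j'
  Position 1: 'm'
  Position 0: 'o'
Reversed: honhjmo

honhjmo


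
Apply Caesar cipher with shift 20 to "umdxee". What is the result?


Caesar cipher: shift "umdxee" by 20
  'u' (pos 20) + 20 = pos 14 = 'o'
  'm' (pos 12) + 20 = pos 6 = 'g'
  'd' (pos 3) + 20 = pos 23 = 'x'
  'x' (pos 23) + 20 = pos 17 = 'r'
  'e' (pos 4) + 20 = pos 24 = 'y'
  'e' (pos 4) + 20 = pos 24 = 'y'
Result: ogxryy

ogxryy


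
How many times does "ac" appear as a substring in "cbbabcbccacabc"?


Searching for "ac" in "cbbabcbccacabc"
Scanning each position:
  Position 0: "cb" => no
  Position 1: "bb" => no
  Position 2: "ba" => no
  Position 3: "ab" => no
  Position 4: "bc" => no
  Position 5: "cb" => no
  Position 6: "bc" => no
  Position 7: "cc" => no
  Position 8: "ca" => no
  Position 9: "ac" => MATCH
  Position 10: "ca" => no
  Position 11: "ab" => no
  Position 12: "bc" => no
Total occurrences: 1

1


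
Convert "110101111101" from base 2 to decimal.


Input: "110101111101" in base 2
Positional expansion:
  Digit '1' (value 1) x 2^11 = 2048
  Digit '1' (value 1) x 2^10 = 1024
  Digit '0' (value 0) x 2^9 = 0
  Digit '1' (value 1) x 2^8 = 256
  Digit '0' (value 0) x 2^7 = 0
  Digit '1' (value 1) x 2^6 = 64
  Digit '1' (value 1) x 2^5 = 32
  Digit '1' (value 1) x 2^4 = 16
  Digit '1' (value 1) x 2^3 = 8
  Digit '1' (value 1) x 2^2 = 4
  Digit '0' (value 0) x 2^1 = 0
  Digit '1' (value 1) x 2^0 = 1
Sum = 3453

3453


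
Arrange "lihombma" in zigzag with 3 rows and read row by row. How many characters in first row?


Zigzag "lihombma" into 3 rows:
Placing characters:
  'l' => row 0
  'i' => row 1
  'h' => row 2
  'o' => row 1
  'm' => row 0
  'b' => row 1
  'm' => row 2
  'a' => row 1
Rows:
  Row 0: "lm"
  Row 1: "ioba"
  Row 2: "hm"
First row length: 2

2


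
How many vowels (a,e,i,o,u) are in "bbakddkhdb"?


Input: bbakddkhdb
Checking each character:
  'b' at position 0: consonant
  'b' at position 1: consonant
  'a' at position 2: vowel (running total: 1)
  'k' at position 3: consonant
  'd' at position 4: consonant
  'd' at position 5: consonant
  'k' at position 6: consonant
  'h' at position 7: consonant
  'd' at position 8: consonant
  'b' at position 9: consonant
Total vowels: 1

1


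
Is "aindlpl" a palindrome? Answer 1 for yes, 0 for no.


Input: aindlpl
Reversed: lpldnia
  Compare pos 0 ('a') with pos 6 ('l'): MISMATCH
  Compare pos 1 ('i') with pos 5 ('p'): MISMATCH
  Compare pos 2 ('n') with pos 4 ('l'): MISMATCH
Result: not a palindrome

0


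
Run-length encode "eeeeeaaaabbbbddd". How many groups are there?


Input: eeeeeaaaabbbbddd
Scanning for consecutive runs:
  Group 1: 'e' x 5 (positions 0-4)
  Group 2: 'a' x 4 (positions 5-8)
  Group 3: 'b' x 4 (positions 9-12)
  Group 4: 'd' x 3 (positions 13-15)
Total groups: 4

4


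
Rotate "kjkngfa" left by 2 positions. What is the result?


Input: "kjkngfa", rotate left by 2
First 2 characters: "kj"
Remaining characters: "kngfa"
Concatenate remaining + first: "kngfa" + "kj" = "kngfakj"

kngfakj


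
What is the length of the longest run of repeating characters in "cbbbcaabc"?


Input: "cbbbcaabc"
Scanning for longest run:
  Position 1 ('b'): new char, reset run to 1
  Position 2 ('b'): continues run of 'b', length=2
  Position 3 ('b'): continues run of 'b', length=3
  Position 4 ('c'): new char, reset run to 1
  Position 5 ('a'): new char, reset run to 1
  Position 6 ('a'): continues run of 'a', length=2
  Position 7 ('b'): new char, reset run to 1
  Position 8 ('c'): new char, reset run to 1
Longest run: 'b' with length 3

3


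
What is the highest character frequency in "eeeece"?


Input: eeeece
Character counts:
  'c': 1
  'e': 5
Maximum frequency: 5

5


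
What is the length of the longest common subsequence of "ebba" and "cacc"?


LCS of "ebba" and "cacc"
DP table:
           c    a    c    c
      0    0    0    0    0
  e   0    0    0    0    0
  b   0    0    0    0    0
  b   0    0    0    0    0
  a   0    0    1    1    1
LCS length = dp[4][4] = 1

1


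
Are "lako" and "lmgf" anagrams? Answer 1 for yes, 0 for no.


Strings: "lako", "lmgf"
Sorted first:  aklo
Sorted second: fglm
Differ at position 0: 'a' vs 'f' => not anagrams

0


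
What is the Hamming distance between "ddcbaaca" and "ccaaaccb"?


Comparing "ddcbaaca" and "ccaaaccb" position by position:
  Position 0: 'd' vs 'c' => differ
  Position 1: 'd' vs 'c' => differ
  Position 2: 'c' vs 'a' => differ
  Position 3: 'b' vs 'a' => differ
  Position 4: 'a' vs 'a' => same
  Position 5: 'a' vs 'c' => differ
  Position 6: 'c' vs 'c' => same
  Position 7: 'a' vs 'b' => differ
Total differences (Hamming distance): 6

6


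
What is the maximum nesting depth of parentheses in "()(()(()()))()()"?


Input: "()(()(()()))()()"
Tracking depth:
  Position 0 '(': depth becomes 1
  Position 1 ')': depth becomes 0
  Position 2 '(': depth becomes 1
  Position 3 '(': depth becomes 2
  Position 4 ')': depth becomes 1
  Position 5 '(': depth becomes 2
  Position 6 '(': depth becomes 3
  Position 7 ')': depth becomes 2
  Position 8 '(': depth becomes 3
  Position 9 ')': depth becomes 2
  Position 10 ')': depth becomes 1
  Position 11 ')': depth becomes 0
  Position 12 '(': depth becomes 1
  Position 13 ')': depth becomes 0
  Position 14 '(': depth becomes 1
  Position 15 ')': depth becomes 0
Maximum depth reached: 3

3


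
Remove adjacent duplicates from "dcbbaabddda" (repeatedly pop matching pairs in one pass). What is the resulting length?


Input: dcbbaabddda
Stack-based adjacent duplicate removal:
  Read 'd': push. Stack: d
  Read 'c': push. Stack: dc
  Read 'b': push. Stack: dcb
  Read 'b': matches stack top 'b' => pop. Stack: dc
  Read 'a': push. Stack: dca
  Read 'a': matches stack top 'a' => pop. Stack: dc
  Read 'b': push. Stack: dcb
  Read 'd': push. Stack: dcbd
  Read 'd': matches stack top 'd' => pop. Stack: dcb
  Read 'd': push. Stack: dcbd
  Read 'a': push. Stack: dcbda
Final stack: "dcbda" (length 5)

5


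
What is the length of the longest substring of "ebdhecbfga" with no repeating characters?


Input: "ebdhecbfga"
Sliding window (track last position of each char):
  Position 0 ('e'): window [0,0] length 1 -- new best
  Position 1 ('b'): window [0,1] length 2 -- new best
  Position 2 ('d'): window [0,2] length 3 -- new best
  Position 3 ('h'): window [0,3] length 4 -- new best
  Position 4 ('e'): repeat (last at 0), move window start to 1
  Position 4 ('e'): window [1,4] length 4
  Position 5 ('c'): window [1,5] length 5 -- new best
  Position 6 ('b'): repeat (last at 1), move window start to 2
  Position 6 ('b'): window [2,6] length 5
  Position 7 ('f'): window [2,7] length 6 -- new best
  Position 8 ('g'): window [2,8] length 7 -- new best
  Position 9 ('a'): window [2,9] length 8 -- new best
Longest substring with no repeats: "dhecbfga" with length 8

8


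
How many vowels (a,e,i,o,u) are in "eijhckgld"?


Input: eijhckgld
Checking each character:
  'e' at position 0: vowel (running total: 1)
  'i' at position 1: vowel (running total: 2)
  'j' at position 2: consonant
  'h' at position 3: consonant
  'c' at position 4: consonant
  'k' at position 5: consonant
  'g' at position 6: consonant
  'l' at position 7: consonant
  'd' at position 8: consonant
Total vowels: 2

2


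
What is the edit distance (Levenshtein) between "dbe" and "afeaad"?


Computing edit distance: "dbe" -> "afeaad"
DP table:
           a    f    e    a    a    d
      0    1    2    3    4    5    6
  d   1    1    2    3    4    5    5
  b   2    2    2    3    4    5    6
  e   3    3    3    2    3    4    5
Edit distance = dp[3][6] = 5

5


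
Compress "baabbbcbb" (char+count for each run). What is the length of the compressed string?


Input: baabbbcbb
Runs:
  'b' x 1 => "b1"
  'a' x 2 => "a2"
  'b' x 3 => "b3"
  'c' x 1 => "c1"
  'b' x 2 => "b2"
Compressed: "b1a2b3c1b2"
Compressed length: 10

10


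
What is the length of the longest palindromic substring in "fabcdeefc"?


Input: "fabcdeefc"
Checking substrings for palindromes:
  [5:7] "ee" (len 2) => palindrome
Longest palindromic substring: "ee" with length 2

2


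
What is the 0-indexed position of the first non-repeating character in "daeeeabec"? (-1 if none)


Input: daeeeabec
Character frequencies:
  'a': 2
  'b': 1
  'c': 1
  'd': 1
  'e': 4
Scanning left to right for freq == 1:
  Position 0 ('d'): unique! => answer = 0

0


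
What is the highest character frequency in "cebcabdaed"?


Input: cebcabdaed
Character counts:
  'a': 2
  'b': 2
  'c': 2
  'd': 2
  'e': 2
Maximum frequency: 2

2


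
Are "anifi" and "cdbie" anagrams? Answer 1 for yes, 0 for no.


Strings: "anifi", "cdbie"
Sorted first:  afiin
Sorted second: bcdei
Differ at position 0: 'a' vs 'b' => not anagrams

0


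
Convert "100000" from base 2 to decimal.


Input: "100000" in base 2
Positional expansion:
  Digit '1' (value 1) x 2^5 = 32
  Digit '0' (value 0) x 2^4 = 0
  Digit '0' (value 0) x 2^3 = 0
  Digit '0' (value 0) x 2^2 = 0
  Digit '0' (value 0) x 2^1 = 0
  Digit '0' (value 0) x 2^0 = 0
Sum = 32

32


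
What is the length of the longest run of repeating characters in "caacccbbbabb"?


Input: "caacccbbbabb"
Scanning for longest run:
  Position 1 ('a'): new char, reset run to 1
  Position 2 ('a'): continues run of 'a', length=2
  Position 3 ('c'): new char, reset run to 1
  Position 4 ('c'): continues run of 'c', length=2
  Position 5 ('c'): continues run of 'c', length=3
  Position 6 ('b'): new char, reset run to 1
  Position 7 ('b'): continues run of 'b', length=2
  Position 8 ('b'): continues run of 'b', length=3
  Position 9 ('a'): new char, reset run to 1
  Position 10 ('b'): new char, reset run to 1
  Position 11 ('b'): continues run of 'b', length=2
Longest run: 'c' with length 3

3


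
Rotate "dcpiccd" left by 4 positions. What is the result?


Input: "dcpiccd", rotate left by 4
First 4 characters: "dcpi"
Remaining characters: "ccd"
Concatenate remaining + first: "ccd" + "dcpi" = "ccddcpi"

ccddcpi


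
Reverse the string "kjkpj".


Input: kjkpj
Reading characters right to left:
  Position 4: 'j'
  Position 3: 'p'
  Position 2: 'k'
  Position 1: 'j'
  Position 0: 'k'
Reversed: jpkjk

jpkjk


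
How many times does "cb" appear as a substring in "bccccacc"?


Searching for "cb" in "bccccacc"
Scanning each position:
  Position 0: "bc" => no
  Position 1: "cc" => no
  Position 2: "cc" => no
  Position 3: "cc" => no
  Position 4: "ca" => no
  Position 5: "ac" => no
  Position 6: "cc" => no
Total occurrences: 0

0


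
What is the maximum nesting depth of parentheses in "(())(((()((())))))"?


Input: "(())(((()((())))))"
Tracking depth:
  Position 0 '(': depth becomes 1
  Position 1 '(': depth becomes 2
  Position 2 ')': depth becomes 1
  Position 3 ')': depth becomes 0
  Position 4 '(': depth becomes 1
  Position 5 '(': depth becomes 2
  Position 6 '(': depth becomes 3
  Position 7 '(': depth becomes 4
  Position 8 ')': depth becomes 3
  Position 9 '(': depth becomes 4
  Position 10 '(': depth becomes 5
  Position 11 '(': depth becomes 6
  Position 12 ')': depth becomes 5
  Position 13 ')': depth becomes 4
  Position 14 ')': depth becomes 3
  Position 15 ')': depth becomes 2
  Position 16 ')': depth becomes 1
  Position 17 ')': depth becomes 0
Maximum depth reached: 6

6


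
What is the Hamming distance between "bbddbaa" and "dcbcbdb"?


Comparing "bbddbaa" and "dcbcbdb" position by position:
  Position 0: 'b' vs 'd' => differ
  Position 1: 'b' vs 'c' => differ
  Position 2: 'd' vs 'b' => differ
  Position 3: 'd' vs 'c' => differ
  Position 4: 'b' vs 'b' => same
  Position 5: 'a' vs 'd' => differ
  Position 6: 'a' vs 'b' => differ
Total differences (Hamming distance): 6

6


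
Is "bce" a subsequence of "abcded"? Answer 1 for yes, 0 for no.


Check if "bce" is a subsequence of "abcded"
Greedy scan:
  Position 0 ('a'): no match needed
  Position 1 ('b'): matches sub[0] = 'b'
  Position 2 ('c'): matches sub[1] = 'c'
  Position 3 ('d'): no match needed
  Position 4 ('e'): matches sub[2] = 'e'
  Position 5 ('d'): no match needed
All 3 characters matched => is a subsequence

1


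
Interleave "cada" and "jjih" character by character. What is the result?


Interleaving "cada" and "jjih":
  Position 0: 'c' from first, 'j' from second => "cj"
  Position 1: 'a' from first, 'j' from second => "aj"
  Position 2: 'd' from first, 'i' from second => "di"
  Position 3: 'a' from first, 'h' from second => "ah"
Result: cjajdiah

cjajdiah


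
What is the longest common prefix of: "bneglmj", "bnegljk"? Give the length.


Words: bneglmj, bnegljk
  Position 0: all 'b' => match
  Position 1: all 'n' => match
  Position 2: all 'e' => match
  Position 3: all 'g' => match
  Position 4: all 'l' => match
  Position 5: ('m', 'j') => mismatch, stop
LCP = "bnegl" (length 5)

5


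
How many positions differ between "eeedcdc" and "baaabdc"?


Comparing "eeedcdc" and "baaabdc" position by position:
  Position 0: 'e' vs 'b' => DIFFER
  Position 1: 'e' vs 'a' => DIFFER
  Position 2: 'e' vs 'a' => DIFFER
  Position 3: 'd' vs 'a' => DIFFER
  Position 4: 'c' vs 'b' => DIFFER
  Position 5: 'd' vs 'd' => same
  Position 6: 'c' vs 'c' => same
Positions that differ: 5

5


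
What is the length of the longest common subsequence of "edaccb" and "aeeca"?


LCS of "edaccb" and "aeeca"
DP table:
           a    e    e    c    a
      0    0    0    0    0    0
  e   0    0    1    1    1    1
  d   0    0    1    1    1    1
  a   0    1    1    1    1    2
  c   0    1    1    1    2    2
  c   0    1    1    1    2    2
  b   0    1    1    1    2    2
LCS length = dp[6][5] = 2

2


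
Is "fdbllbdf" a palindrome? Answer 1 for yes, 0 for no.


Input: fdbllbdf
Reversed: fdbllbdf
  Compare pos 0 ('f') with pos 7 ('f'): match
  Compare pos 1 ('d') with pos 6 ('d'): match
  Compare pos 2 ('b') with pos 5 ('b'): match
  Compare pos 3 ('l') with pos 4 ('l'): match
Result: palindrome

1


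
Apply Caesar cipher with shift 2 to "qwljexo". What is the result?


Caesar cipher: shift "qwljexo" by 2
  'q' (pos 16) + 2 = pos 18 = 's'
  'w' (pos 22) + 2 = pos 24 = 'y'
  'l' (pos 11) + 2 = pos 13 = 'n'
  'j' (pos 9) + 2 = pos 11 = 'l'
  'e' (pos 4) + 2 = pos 6 = 'g'
  'x' (pos 23) + 2 = pos 25 = 'z'
  'o' (pos 14) + 2 = pos 16 = 'q'
Result: synlgzq

synlgzq


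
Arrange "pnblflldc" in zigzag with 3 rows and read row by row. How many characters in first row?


Zigzag "pnblflldc" into 3 rows:
Placing characters:
  'p' => row 0
  'n' => row 1
  'b' => row 2
  'l' => row 1
  'f' => row 0
  'l' => row 1
  'l' => row 2
  'd' => row 1
  'c' => row 0
Rows:
  Row 0: "pfc"
  Row 1: "nlld"
  Row 2: "bl"
First row length: 3

3


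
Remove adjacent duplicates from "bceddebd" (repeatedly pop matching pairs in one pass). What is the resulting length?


Input: bceddebd
Stack-based adjacent duplicate removal:
  Read 'b': push. Stack: b
  Read 'c': push. Stack: bc
  Read 'e': push. Stack: bce
  Read 'd': push. Stack: bced
  Read 'd': matches stack top 'd' => pop. Stack: bce
  Read 'e': matches stack top 'e' => pop. Stack: bc
  Read 'b': push. Stack: bcb
  Read 'd': push. Stack: bcbd
Final stack: "bcbd" (length 4)

4


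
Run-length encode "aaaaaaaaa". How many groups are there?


Input: aaaaaaaaa
Scanning for consecutive runs:
  Group 1: 'a' x 9 (positions 0-8)
Total groups: 1

1


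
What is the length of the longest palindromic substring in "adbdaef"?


Input: "adbdaef"
Checking substrings for palindromes:
  [0:5] "adbda" (len 5) => palindrome
  [1:4] "dbd" (len 3) => palindrome
Longest palindromic substring: "adbda" with length 5

5


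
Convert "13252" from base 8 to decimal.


Input: "13252" in base 8
Positional expansion:
  Digit '1' (value 1) x 8^4 = 4096
  Digit '3' (value 3) x 8^3 = 1536
  Digit '2' (value 2) x 8^2 = 128
  Digit '5' (value 5) x 8^1 = 40
  Digit '2' (value 2) x 8^0 = 2
Sum = 5802

5802


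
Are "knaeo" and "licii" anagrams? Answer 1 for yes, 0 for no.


Strings: "knaeo", "licii"
Sorted first:  aekno
Sorted second: ciiil
Differ at position 0: 'a' vs 'c' => not anagrams

0


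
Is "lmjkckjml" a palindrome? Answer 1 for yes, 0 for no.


Input: lmjkckjml
Reversed: lmjkckjml
  Compare pos 0 ('l') with pos 8 ('l'): match
  Compare pos 1 ('m') with pos 7 ('m'): match
  Compare pos 2 ('j') with pos 6 ('j'): match
  Compare pos 3 ('k') with pos 5 ('k'): match
Result: palindrome

1


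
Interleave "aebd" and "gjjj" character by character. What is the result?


Interleaving "aebd" and "gjjj":
  Position 0: 'a' from first, 'g' from second => "ag"
  Position 1: 'e' from first, 'j' from second => "ej"
  Position 2: 'b' from first, 'j' from second => "bj"
  Position 3: 'd' from first, 'j' from second => "dj"
Result: agejbjdj

agejbjdj


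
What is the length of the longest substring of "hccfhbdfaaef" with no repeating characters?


Input: "hccfhbdfaaef"
Sliding window (track last position of each char):
  Position 0 ('h'): window [0,0] length 1 -- new best
  Position 1 ('c'): window [0,1] length 2 -- new best
  Position 2 ('c'): repeat (last at 1), move window start to 2
  Position 2 ('c'): window [2,2] length 1
  Position 3 ('f'): window [2,3] length 2
  Position 4 ('h'): window [2,4] length 3 -- new best
  Position 5 ('b'): window [2,5] length 4 -- new best
  Position 6 ('d'): window [2,6] length 5 -- new best
  Position 7 ('f'): repeat (last at 3), move window start to 4
  Position 7 ('f'): window [4,7] length 4
  Position 8 ('a'): window [4,8] length 5
  Position 9 ('a'): repeat (last at 8), move window start to 9
  Position 9 ('a'): window [9,9] length 1
  Position 10 ('e'): window [9,10] length 2
  Position 11 ('f'): window [9,11] length 3
Longest substring with no repeats: "cfhbd" with length 5

5


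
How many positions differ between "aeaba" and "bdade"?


Comparing "aeaba" and "bdade" position by position:
  Position 0: 'a' vs 'b' => DIFFER
  Position 1: 'e' vs 'd' => DIFFER
  Position 2: 'a' vs 'a' => same
  Position 3: 'b' vs 'd' => DIFFER
  Position 4: 'a' vs 'e' => DIFFER
Positions that differ: 4

4


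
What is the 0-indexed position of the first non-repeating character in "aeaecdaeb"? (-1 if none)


Input: aeaecdaeb
Character frequencies:
  'a': 3
  'b': 1
  'c': 1
  'd': 1
  'e': 3
Scanning left to right for freq == 1:
  Position 0 ('a'): freq=3, skip
  Position 1 ('e'): freq=3, skip
  Position 2 ('a'): freq=3, skip
  Position 3 ('e'): freq=3, skip
  Position 4 ('c'): unique! => answer = 4

4


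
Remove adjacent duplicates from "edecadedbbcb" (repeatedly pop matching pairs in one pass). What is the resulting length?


Input: edecadedbbcb
Stack-based adjacent duplicate removal:
  Read 'e': push. Stack: e
  Read 'd': push. Stack: ed
  Read 'e': push. Stack: ede
  Read 'c': push. Stack: edec
  Read 'a': push. Stack: edeca
  Read 'd': push. Stack: edecad
  Read 'e': push. Stack: edecade
  Read 'd': push. Stack: edecaded
  Read 'b': push. Stack: edecadedb
  Read 'b': matches stack top 'b' => pop. Stack: edecaded
  Read 'c': push. Stack: edecadedc
  Read 'b': push. Stack: edecadedcb
Final stack: "edecadedcb" (length 10)

10


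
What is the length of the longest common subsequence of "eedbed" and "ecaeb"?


LCS of "eedbed" and "ecaeb"
DP table:
           e    c    a    e    b
      0    0    0    0    0    0
  e   0    1    1    1    1    1
  e   0    1    1    1    2    2
  d   0    1    1    1    2    2
  b   0    1    1    1    2    3
  e   0    1    1    1    2    3
  d   0    1    1    1    2    3
LCS length = dp[6][5] = 3

3


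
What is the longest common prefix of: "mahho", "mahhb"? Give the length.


Words: mahho, mahhb
  Position 0: all 'm' => match
  Position 1: all 'a' => match
  Position 2: all 'h' => match
  Position 3: all 'h' => match
  Position 4: ('o', 'b') => mismatch, stop
LCP = "mahh" (length 4)

4


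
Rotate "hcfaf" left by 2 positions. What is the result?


Input: "hcfaf", rotate left by 2
First 2 characters: "hc"
Remaining characters: "faf"
Concatenate remaining + first: "faf" + "hc" = "fafhc"

fafhc


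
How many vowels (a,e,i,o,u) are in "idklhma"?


Input: idklhma
Checking each character:
  'i' at position 0: vowel (running total: 1)
  'd' at position 1: consonant
  'k' at position 2: consonant
  'l' at position 3: consonant
  'h' at position 4: consonant
  'm' at position 5: consonant
  'a' at position 6: vowel (running total: 2)
Total vowels: 2

2


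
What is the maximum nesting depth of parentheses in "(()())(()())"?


Input: "(()())(()())"
Tracking depth:
  Position 0 '(': depth becomes 1
  Position 1 '(': depth becomes 2
  Position 2 ')': depth becomes 1
  Position 3 '(': depth becomes 2
  Position 4 ')': depth becomes 1
  Position 5 ')': depth becomes 0
  Position 6 '(': depth becomes 1
  Position 7 '(': depth becomes 2
  Position 8 ')': depth becomes 1
  Position 9 '(': depth becomes 2
  Position 10 ')': depth becomes 1
  Position 11 ')': depth becomes 0
Maximum depth reached: 2

2


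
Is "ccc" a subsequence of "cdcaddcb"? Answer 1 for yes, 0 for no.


Check if "ccc" is a subsequence of "cdcaddcb"
Greedy scan:
  Position 0 ('c'): matches sub[0] = 'c'
  Position 1 ('d'): no match needed
  Position 2 ('c'): matches sub[1] = 'c'
  Position 3 ('a'): no match needed
  Position 4 ('d'): no match needed
  Position 5 ('d'): no match needed
  Position 6 ('c'): matches sub[2] = 'c'
  Position 7 ('b'): no match needed
All 3 characters matched => is a subsequence

1


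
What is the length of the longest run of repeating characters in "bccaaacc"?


Input: "bccaaacc"
Scanning for longest run:
  Position 1 ('c'): new char, reset run to 1
  Position 2 ('c'): continues run of 'c', length=2
  Position 3 ('a'): new char, reset run to 1
  Position 4 ('a'): continues run of 'a', length=2
  Position 5 ('a'): continues run of 'a', length=3
  Position 6 ('c'): new char, reset run to 1
  Position 7 ('c'): continues run of 'c', length=2
Longest run: 'a' with length 3

3


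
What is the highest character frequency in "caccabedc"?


Input: caccabedc
Character counts:
  'a': 2
  'b': 1
  'c': 4
  'd': 1
  'e': 1
Maximum frequency: 4

4


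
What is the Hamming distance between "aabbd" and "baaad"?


Comparing "aabbd" and "baaad" position by position:
  Position 0: 'a' vs 'b' => differ
  Position 1: 'a' vs 'a' => same
  Position 2: 'b' vs 'a' => differ
  Position 3: 'b' vs 'a' => differ
  Position 4: 'd' vs 'd' => same
Total differences (Hamming distance): 3

3


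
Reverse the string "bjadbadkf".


Input: bjadbadkf
Reading characters right to left:
  Position 8: 'f'
  Position 7: 'k'
  Position 6: 'd'
  Position 5: 'a'
  Position 4: 'b'
  Position 3: 'd'
  Position 2: 'a'
  Position 1: 'j'
  Position 0: 'b'
Reversed: fkdabdajb

fkdabdajb


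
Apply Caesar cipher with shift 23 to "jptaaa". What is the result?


Caesar cipher: shift "jptaaa" by 23
  'j' (pos 9) + 23 = pos 6 = 'g'
  'p' (pos 15) + 23 = pos 12 = 'm'
  't' (pos 19) + 23 = pos 16 = 'q'
  'a' (pos 0) + 23 = pos 23 = 'x'
  'a' (pos 0) + 23 = pos 23 = 'x'
  'a' (pos 0) + 23 = pos 23 = 'x'
Result: gmqxxx

gmqxxx


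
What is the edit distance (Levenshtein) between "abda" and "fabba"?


Computing edit distance: "abda" -> "fabba"
DP table:
           f    a    b    b    a
      0    1    2    3    4    5
  a   1    1    1    2    3    4
  b   2    2    2    1    2    3
  d   3    3    3    2    2    3
  a   4    4    3    3    3    2
Edit distance = dp[4][5] = 2

2


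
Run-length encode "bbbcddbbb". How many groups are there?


Input: bbbcddbbb
Scanning for consecutive runs:
  Group 1: 'b' x 3 (positions 0-2)
  Group 2: 'c' x 1 (positions 3-3)
  Group 3: 'd' x 2 (positions 4-5)
  Group 4: 'b' x 3 (positions 6-8)
Total groups: 4

4


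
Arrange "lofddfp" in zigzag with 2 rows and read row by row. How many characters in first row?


Zigzag "lofddfp" into 2 rows:
Placing characters:
  'l' => row 0
  'o' => row 1
  'f' => row 0
  'd' => row 1
  'd' => row 0
  'f' => row 1
  'p' => row 0
Rows:
  Row 0: "lfdp"
  Row 1: "odf"
First row length: 4

4


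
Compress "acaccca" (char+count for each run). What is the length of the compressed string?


Input: acaccca
Runs:
  'a' x 1 => "a1"
  'c' x 1 => "c1"
  'a' x 1 => "a1"
  'c' x 3 => "c3"
  'a' x 1 => "a1"
Compressed: "a1c1a1c3a1"
Compressed length: 10

10


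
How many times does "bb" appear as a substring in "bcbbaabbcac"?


Searching for "bb" in "bcbbaabbcac"
Scanning each position:
  Position 0: "bc" => no
  Position 1: "cb" => no
  Position 2: "bb" => MATCH
  Position 3: "ba" => no
  Position 4: "aa" => no
  Position 5: "ab" => no
  Position 6: "bb" => MATCH
  Position 7: "bc" => no
  Position 8: "ca" => no
  Position 9: "ac" => no
Total occurrences: 2

2


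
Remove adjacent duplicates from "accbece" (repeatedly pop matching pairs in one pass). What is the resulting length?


Input: accbece
Stack-based adjacent duplicate removal:
  Read 'a': push. Stack: a
  Read 'c': push. Stack: ac
  Read 'c': matches stack top 'c' => pop. Stack: a
  Read 'b': push. Stack: ab
  Read 'e': push. Stack: abe
  Read 'c': push. Stack: abec
  Read 'e': push. Stack: abece
Final stack: "abece" (length 5)

5


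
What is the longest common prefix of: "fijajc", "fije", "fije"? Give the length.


Words: fijajc, fije, fije
  Position 0: all 'f' => match
  Position 1: all 'i' => match
  Position 2: all 'j' => match
  Position 3: ('a', 'e', 'e') => mismatch, stop
LCP = "fij" (length 3)

3


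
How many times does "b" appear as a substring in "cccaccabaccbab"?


Searching for "b" in "cccaccabaccbab"
Scanning each position:
  Position 0: "c" => no
  Position 1: "c" => no
  Position 2: "c" => no
  Position 3: "a" => no
  Position 4: "c" => no
  Position 5: "c" => no
  Position 6: "a" => no
  Position 7: "b" => MATCH
  Position 8: "a" => no
  Position 9: "c" => no
  Position 10: "c" => no
  Position 11: "b" => MATCH
  Position 12: "a" => no
  Position 13: "b" => MATCH
Total occurrences: 3

3


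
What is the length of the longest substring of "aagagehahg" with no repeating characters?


Input: "aagagehahg"
Sliding window (track last position of each char):
  Position 0 ('a'): window [0,0] length 1 -- new best
  Position 1 ('a'): repeat (last at 0), move window start to 1
  Position 1 ('a'): window [1,1] length 1
  Position 2 ('g'): window [1,2] length 2 -- new best
  Position 3 ('a'): repeat (last at 1), move window start to 2
  Position 3 ('a'): window [2,3] length 2
  Position 4 ('g'): repeat (last at 2), move window start to 3
  Position 4 ('g'): window [3,4] length 2
  Position 5 ('e'): window [3,5] length 3 -- new best
  Position 6 ('h'): window [3,6] length 4 -- new best
  Position 7 ('a'): repeat (last at 3), move window start to 4
  Position 7 ('a'): window [4,7] length 4
  Position 8 ('h'): repeat (last at 6), move window start to 7
  Position 8 ('h'): window [7,8] length 2
  Position 9 ('g'): window [7,9] length 3
Longest substring with no repeats: "ageh" with length 4

4


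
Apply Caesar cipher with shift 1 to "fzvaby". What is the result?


Caesar cipher: shift "fzvaby" by 1
  'f' (pos 5) + 1 = pos 6 = 'g'
  'z' (pos 25) + 1 = pos 0 = 'a'
  'v' (pos 21) + 1 = pos 22 = 'w'
  'a' (pos 0) + 1 = pos 1 = 'b'
  'b' (pos 1) + 1 = pos 2 = 'c'
  'y' (pos 24) + 1 = pos 25 = 'z'
Result: gawbcz

gawbcz


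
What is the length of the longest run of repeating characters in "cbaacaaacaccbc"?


Input: "cbaacaaacaccbc"
Scanning for longest run:
  Position 1 ('b'): new char, reset run to 1
  Position 2 ('a'): new char, reset run to 1
  Position 3 ('a'): continues run of 'a', length=2
  Position 4 ('c'): new char, reset run to 1
  Position 5 ('a'): new char, reset run to 1
  Position 6 ('a'): continues run of 'a', length=2
  Position 7 ('a'): continues run of 'a', length=3
  Position 8 ('c'): new char, reset run to 1
  Position 9 ('a'): new char, reset run to 1
  Position 10 ('c'): new char, reset run to 1
  Position 11 ('c'): continues run of 'c', length=2
  Position 12 ('b'): new char, reset run to 1
  Position 13 ('c'): new char, reset run to 1
Longest run: 'a' with length 3

3


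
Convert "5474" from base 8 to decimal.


Input: "5474" in base 8
Positional expansion:
  Digit '5' (value 5) x 8^3 = 2560
  Digit '4' (value 4) x 8^2 = 256
  Digit '7' (value 7) x 8^1 = 56
  Digit '4' (value 4) x 8^0 = 4
Sum = 2876

2876
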